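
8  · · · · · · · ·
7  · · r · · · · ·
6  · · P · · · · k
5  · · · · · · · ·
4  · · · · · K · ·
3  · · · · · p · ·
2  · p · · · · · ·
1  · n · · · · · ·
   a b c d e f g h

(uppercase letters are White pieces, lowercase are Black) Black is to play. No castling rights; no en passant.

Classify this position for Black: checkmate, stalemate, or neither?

Black to move; black king on h6.
In check: no.
Legal moves for Black: Rc8, Rh7, Rg7, Rf7+, Re7, Rd7, Rb7, Ra7, Rxc6, Kh7, Kg7, Kg6, Kh5, Nc3, Na3, Nd2, f2.
Black has 17 legal moves and is not in check → neither.

neither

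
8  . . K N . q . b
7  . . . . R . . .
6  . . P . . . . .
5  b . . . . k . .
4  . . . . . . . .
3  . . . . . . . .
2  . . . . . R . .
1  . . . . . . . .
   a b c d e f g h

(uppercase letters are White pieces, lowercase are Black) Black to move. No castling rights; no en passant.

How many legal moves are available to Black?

3

Black to move; king on f5.
In check: yes, from the white rook on f2.
Legal moves: Kg6, Kg5, Kg4.
Count: 3.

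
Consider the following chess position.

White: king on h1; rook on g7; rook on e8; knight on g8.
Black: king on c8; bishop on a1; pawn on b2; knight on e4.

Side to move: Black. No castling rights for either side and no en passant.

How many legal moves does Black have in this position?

Black to move; king on c8.
In check: yes, from the white rook on e8.
Legal moves: none.
Count: 0.

0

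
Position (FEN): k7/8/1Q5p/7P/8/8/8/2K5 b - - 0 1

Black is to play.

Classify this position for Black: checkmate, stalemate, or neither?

Black to move; black king on a8.
In check: no.
King squares — a7: attacked by Qb6; b7: attacked by Qb6; b8: attacked by Qb6.
Legal moves for Black: none.
Not in check and no legal moves → stalemate.

stalemate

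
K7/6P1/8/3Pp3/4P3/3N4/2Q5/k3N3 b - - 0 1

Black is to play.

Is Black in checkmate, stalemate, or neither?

Black to move; black king on a1.
In check: no.
King squares — b1: attacked by Qc2; a2: attacked by Qc2; b2: attacked by Qc2.
Legal moves for Black: none.
Not in check and no legal moves → stalemate.

stalemate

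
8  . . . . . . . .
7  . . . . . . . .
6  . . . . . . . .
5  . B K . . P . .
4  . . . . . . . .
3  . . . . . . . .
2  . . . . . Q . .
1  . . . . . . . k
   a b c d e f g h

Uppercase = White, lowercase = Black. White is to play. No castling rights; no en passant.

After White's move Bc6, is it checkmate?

yes

After Bc6: black king on h1; in check: yes, from the white bishop on c6.
King squares — g1: attacked by Qf2; g2: attacked by Qf2; h2: attacked by Qf2.
Black has no legal moves → checkmate.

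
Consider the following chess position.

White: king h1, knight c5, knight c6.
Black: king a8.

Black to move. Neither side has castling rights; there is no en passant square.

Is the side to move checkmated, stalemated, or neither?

Black to move; black king on a8.
In check: no.
King squares — a7: attacked by Nc6; b7: attacked by Nc5; b8: attacked by Nc6.
Legal moves for Black: none.
Not in check and no legal moves → stalemate.

stalemate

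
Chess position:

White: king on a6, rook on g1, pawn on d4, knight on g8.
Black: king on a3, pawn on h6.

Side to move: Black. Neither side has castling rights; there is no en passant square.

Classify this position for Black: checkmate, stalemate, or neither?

neither

Black to move; black king on a3.
In check: no.
Legal moves for Black: Kb4, Ka4, Kb3, Kb2, Ka2, h5.
Black has 6 legal moves and is not in check → neither.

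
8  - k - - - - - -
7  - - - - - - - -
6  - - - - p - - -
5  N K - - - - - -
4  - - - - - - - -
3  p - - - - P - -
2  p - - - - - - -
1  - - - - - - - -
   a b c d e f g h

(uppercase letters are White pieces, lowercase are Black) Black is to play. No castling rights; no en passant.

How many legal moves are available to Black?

9

Black to move; king on b8.
In check: no.
Legal moves: Kc8, Ka8, Kc7, Ka7, e5, a1=Q, a1=R, a1=B, a1=N.
Count: 9.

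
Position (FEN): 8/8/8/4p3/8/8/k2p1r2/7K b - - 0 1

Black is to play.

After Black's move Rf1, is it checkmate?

no

After Rf1: white king on h1; in check: yes, from the black rook on f1.
White has 2 legal replies: Kh2, Kg2.
In check but a legal move exists → not checkmate.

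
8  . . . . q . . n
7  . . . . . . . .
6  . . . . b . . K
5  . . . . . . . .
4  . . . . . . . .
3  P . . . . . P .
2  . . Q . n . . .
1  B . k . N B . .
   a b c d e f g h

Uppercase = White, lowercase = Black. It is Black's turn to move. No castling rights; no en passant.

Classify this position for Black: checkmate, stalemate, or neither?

checkmate

Black to move; black king on c1.
In check: yes, from the white queen on c2.
King squares — b1: attacked by Qc2; d1: attacked by Qc2; b2: attacked by Ba1; c2: attacked by Ne1; d2: attacked by Qc2.
Legal moves for Black: none.
In check with no legal moves → checkmate.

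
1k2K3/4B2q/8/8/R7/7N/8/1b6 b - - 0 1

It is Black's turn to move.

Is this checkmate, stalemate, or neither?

neither

Black to move; black king on b8.
In check: no.
Legal moves for Black include: Kc8, Kc7, Kb7, Qh8+, Qg8+, Qg7, Qf7+, Qxe7+, Qh6, Qg6+, Qh5+, Qf5, Qh4, Qe4, Qxh3, Qd3, Qc2, Bg6+, ... (list truncated; more exist).
Black has legal moves and is not in check → neither.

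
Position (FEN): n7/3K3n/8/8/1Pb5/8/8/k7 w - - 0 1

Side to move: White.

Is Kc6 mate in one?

After Kc6: black king on a1; in check: no.
Black is not in check, so this cannot be checkmate.

no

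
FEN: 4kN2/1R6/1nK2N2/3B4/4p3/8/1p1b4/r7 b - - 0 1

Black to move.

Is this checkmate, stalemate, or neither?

Black to move; black king on e8.
In check: yes, from the white knight on f6.
King squares — d7: attacked by Kc6; e7: attacked by Rb7; f7: attacked by Bd5; d8: available; f8: available.
Legal moves for Black: Kxf8, Kd8.
Black is in check but has 2 legal moves → neither.

neither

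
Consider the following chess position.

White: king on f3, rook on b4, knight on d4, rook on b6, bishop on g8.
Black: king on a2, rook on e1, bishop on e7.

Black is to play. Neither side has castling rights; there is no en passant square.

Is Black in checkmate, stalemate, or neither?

Black to move; black king on a2.
In check: yes, from the white bishop on g8.
Legal moves for Black: Ka3, Ka1, Re6.
Black is in check but has 3 legal moves → neither.

neither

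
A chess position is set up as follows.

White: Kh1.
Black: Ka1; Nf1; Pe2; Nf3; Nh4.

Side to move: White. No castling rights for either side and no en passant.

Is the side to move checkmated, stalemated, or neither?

stalemate

White to move; white king on h1.
In check: no.
King squares — g1: attacked by Nf3; g2: attacked by Nh4; h2: attacked by Nf1.
Legal moves for White: none.
Not in check and no legal moves → stalemate.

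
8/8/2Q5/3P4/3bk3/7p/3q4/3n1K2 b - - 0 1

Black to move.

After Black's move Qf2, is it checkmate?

yes

After Qf2: white king on f1; in check: yes, from the black queen on f2.
King squares — e1: attacked by Qf2; g1: attacked by Qf2; e2: attacked by Qf2; f2: attacked by Nd1; g2: attacked by Qf2.
White has no legal moves → checkmate.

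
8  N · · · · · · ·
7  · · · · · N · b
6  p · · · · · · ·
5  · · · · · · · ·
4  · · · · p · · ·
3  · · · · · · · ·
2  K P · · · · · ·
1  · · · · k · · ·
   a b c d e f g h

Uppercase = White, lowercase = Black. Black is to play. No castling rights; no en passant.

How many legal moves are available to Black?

Black to move; king on e1.
In check: no.
Legal moves: Bg8, Bg6, Bf5, Kf2, Ke2, Kd2, Kf1, Kd1, a5, e3.
Count: 10.

10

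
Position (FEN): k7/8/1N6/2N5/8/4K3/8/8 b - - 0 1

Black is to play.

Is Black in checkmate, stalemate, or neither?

neither

Black to move; black king on a8.
In check: yes, from the white knight on b6.
Legal moves for Black: Kb8, Ka7.
Black is in check but has 2 legal moves → neither.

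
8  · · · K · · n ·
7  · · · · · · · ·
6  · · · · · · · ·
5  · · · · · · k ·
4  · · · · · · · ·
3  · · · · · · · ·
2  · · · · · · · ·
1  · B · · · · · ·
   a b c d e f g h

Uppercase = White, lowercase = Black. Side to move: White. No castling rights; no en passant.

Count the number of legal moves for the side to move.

11

White to move; king on d8.
In check: no.
Legal moves: Ke8, Kc8, Kd7, Kc7, Bh7, Bg6, Bf5, Be4, Bd3, Bc2, Ba2.
Count: 11.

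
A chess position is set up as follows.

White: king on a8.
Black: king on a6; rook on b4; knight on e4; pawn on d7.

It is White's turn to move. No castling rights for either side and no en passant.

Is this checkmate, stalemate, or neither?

stalemate

White to move; white king on a8.
In check: no.
King squares — a7: attacked by Ka6; b7: attacked by Rb4; b8: attacked by Rb4.
Legal moves for White: none.
Not in check and no legal moves → stalemate.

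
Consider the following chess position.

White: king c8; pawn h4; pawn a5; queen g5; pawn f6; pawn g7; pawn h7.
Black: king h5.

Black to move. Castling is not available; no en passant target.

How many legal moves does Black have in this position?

Black to move; king on h5.
In check: yes, from the white queen on g5.
Legal moves: none.
Count: 0.

0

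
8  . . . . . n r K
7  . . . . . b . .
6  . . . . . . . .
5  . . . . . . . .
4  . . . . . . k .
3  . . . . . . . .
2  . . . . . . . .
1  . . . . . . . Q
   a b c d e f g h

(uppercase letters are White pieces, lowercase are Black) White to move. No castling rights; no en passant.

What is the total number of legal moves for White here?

White to move; king on h8.
In check: yes, from the black rook on g8.
Legal moves: none.
Count: 0.

0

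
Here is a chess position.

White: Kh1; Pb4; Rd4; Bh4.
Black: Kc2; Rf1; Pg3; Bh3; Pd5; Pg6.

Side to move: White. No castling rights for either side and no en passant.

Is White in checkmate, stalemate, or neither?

checkmate

White to move; white king on h1.
In check: yes, from the black rook on f1.
King squares — g1: attacked by Rf1; g2: attacked by Bh3; h2: attacked by Pg3.
Legal moves for White: none.
In check with no legal moves → checkmate.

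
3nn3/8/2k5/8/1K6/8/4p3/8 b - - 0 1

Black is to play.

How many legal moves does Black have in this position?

17

Black to move; king on c6.
In check: no.
Legal moves: Ng7, Nc7, Nf6, Nd6, Nf7, Nb7, Ne6, Kd7, Kc7, Kb7, Kd6, Kb6, Kd5, e1=Q+, e1=R, e1=B+, e1=N.
Count: 17.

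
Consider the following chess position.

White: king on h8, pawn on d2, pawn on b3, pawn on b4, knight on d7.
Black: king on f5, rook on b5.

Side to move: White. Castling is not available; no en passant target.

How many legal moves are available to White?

White to move; king on h8.
In check: no.
Legal moves: Kg8, Kh7, Kg7, Nf8, Nb8, Nf6, Nb6, Ne5, Nc5, d3, d4.
Count: 11.

11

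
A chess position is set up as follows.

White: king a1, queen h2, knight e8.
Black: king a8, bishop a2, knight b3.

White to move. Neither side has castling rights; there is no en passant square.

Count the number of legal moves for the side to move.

White to move; king on a1.
In check: yes, from the black knight on b3.
Legal moves: Kb2, Kxa2.
Count: 2.

2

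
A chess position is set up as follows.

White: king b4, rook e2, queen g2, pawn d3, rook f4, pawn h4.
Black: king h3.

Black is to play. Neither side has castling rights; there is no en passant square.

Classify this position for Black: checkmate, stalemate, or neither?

checkmate

Black to move; black king on h3.
In check: yes, from the white queen on g2.
King squares — g2: attacked by Re2; h2: attacked by Qg2; g3: attacked by Qg2; g4: attacked by Qg2; h4: attacked by Rf4.
Legal moves for Black: none.
In check with no legal moves → checkmate.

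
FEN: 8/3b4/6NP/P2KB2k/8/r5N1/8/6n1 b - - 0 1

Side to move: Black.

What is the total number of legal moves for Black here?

Black to move; king on h5.
In check: yes, from the white knight on g3.
Legal moves: Kxh6, Kxg6, Kg5, Kg4, Rxg3.
Count: 5.

5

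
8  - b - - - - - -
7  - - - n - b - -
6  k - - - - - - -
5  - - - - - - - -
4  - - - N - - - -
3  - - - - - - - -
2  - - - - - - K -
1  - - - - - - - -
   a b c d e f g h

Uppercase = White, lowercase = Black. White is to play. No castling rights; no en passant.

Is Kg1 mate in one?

After Kg1: black king on a6; in check: no.
Black is not in check, so this cannot be checkmate.

no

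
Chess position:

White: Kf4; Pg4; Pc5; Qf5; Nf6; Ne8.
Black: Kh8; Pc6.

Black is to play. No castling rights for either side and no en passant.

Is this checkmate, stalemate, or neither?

stalemate

Black to move; black king on h8.
In check: no.
King squares — g7: attacked by Ne8; h7: attacked by Qf5; g8: attacked by Nf6.
Legal moves for Black: none.
Not in check and no legal moves → stalemate.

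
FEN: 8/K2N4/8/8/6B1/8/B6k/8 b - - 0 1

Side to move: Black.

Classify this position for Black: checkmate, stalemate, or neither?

neither

Black to move; black king on h2.
In check: no.
Legal moves for Black: Kg3, Kg2, Kh1, Kg1.
Black has 4 legal moves and is not in check → neither.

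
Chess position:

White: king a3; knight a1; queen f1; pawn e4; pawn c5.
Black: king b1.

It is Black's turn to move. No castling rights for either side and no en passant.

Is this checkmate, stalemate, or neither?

Black to move; black king on b1.
In check: yes, from the white queen on f1.
King squares — a1: attacked by Qf1; c1: attacked by Qf1; a2: attacked by Ka3; b2: attacked by Ka3; c2: attacked by Na1.
Legal moves for Black: none.
In check with no legal moves → checkmate.

checkmate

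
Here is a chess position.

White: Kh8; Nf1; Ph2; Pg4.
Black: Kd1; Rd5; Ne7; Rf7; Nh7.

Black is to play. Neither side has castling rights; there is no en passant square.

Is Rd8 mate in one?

yes

After Rd8: white king on h8; in check: yes, from the black rook on d8.
King squares — g7: attacked by Rf7; h7: attacked by Rf7; g8: attacked by Ne7.
White has no legal moves → checkmate.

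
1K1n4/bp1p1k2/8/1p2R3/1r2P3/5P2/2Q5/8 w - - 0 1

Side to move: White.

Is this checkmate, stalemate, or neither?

neither

White to move; white king on b8.
In check: yes, from the black bishop on a7.
King squares — a7: available; b7: attacked by Nd8; c7: available; a8: available; c8: available.
Legal moves for White: Kc8, Ka8, Kc7, Kxa7.
White is in check but has 4 legal moves → neither.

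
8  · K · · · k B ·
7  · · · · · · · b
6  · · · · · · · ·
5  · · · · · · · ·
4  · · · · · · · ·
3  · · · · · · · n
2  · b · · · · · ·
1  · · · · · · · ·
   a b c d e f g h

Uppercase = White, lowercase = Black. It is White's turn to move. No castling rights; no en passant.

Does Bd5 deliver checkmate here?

After Bd5: black king on f8; in check: no.
Black is not in check, so this cannot be checkmate.

no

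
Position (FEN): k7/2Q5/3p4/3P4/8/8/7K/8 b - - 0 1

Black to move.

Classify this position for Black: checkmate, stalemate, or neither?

stalemate

Black to move; black king on a8.
In check: no.
King squares — a7: attacked by Qc7; b7: attacked by Qc7; b8: attacked by Qc7.
Legal moves for Black: none.
Not in check and no legal moves → stalemate.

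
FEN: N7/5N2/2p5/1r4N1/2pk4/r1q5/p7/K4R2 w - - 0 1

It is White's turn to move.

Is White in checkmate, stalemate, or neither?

White to move; white king on a1.
In check: yes, from the black queen on c3.
King squares — b1: attacked by Pa2; a2: attacked by Ra3; b2: attacked by Qc3.
Legal moves for White: none.
In check with no legal moves → checkmate.

checkmate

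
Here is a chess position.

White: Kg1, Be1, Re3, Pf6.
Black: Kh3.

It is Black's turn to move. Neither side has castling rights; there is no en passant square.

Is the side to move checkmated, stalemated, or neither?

neither

Black to move; black king on h3.
In check: yes, from the white rook on e3.
Legal moves for Black: Kg4.
Black is in check but has 1 legal move → neither.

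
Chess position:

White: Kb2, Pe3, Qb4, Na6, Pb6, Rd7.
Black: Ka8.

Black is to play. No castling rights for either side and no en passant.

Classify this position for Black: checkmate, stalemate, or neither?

stalemate

Black to move; black king on a8.
In check: no.
King squares — a7: attacked by Pb6; b7: attacked by Rd7; b8: attacked by Na6.
Legal moves for Black: none.
Not in check and no legal moves → stalemate.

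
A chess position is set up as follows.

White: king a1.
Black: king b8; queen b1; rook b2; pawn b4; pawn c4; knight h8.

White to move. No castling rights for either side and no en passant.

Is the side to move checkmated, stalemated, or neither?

checkmate

White to move; white king on a1.
In check: yes, from the black queen on b1.
King squares — b1: attacked by Rb2; a2: attacked by Qb1; b2: attacked by Qb1.
Legal moves for White: none.
In check with no legal moves → checkmate.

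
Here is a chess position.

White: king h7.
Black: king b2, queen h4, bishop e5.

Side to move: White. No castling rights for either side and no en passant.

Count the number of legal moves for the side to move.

White to move; king on h7.
In check: yes, from the black queen on h4.
Legal moves: Kg8, Kg6.
Count: 2.

2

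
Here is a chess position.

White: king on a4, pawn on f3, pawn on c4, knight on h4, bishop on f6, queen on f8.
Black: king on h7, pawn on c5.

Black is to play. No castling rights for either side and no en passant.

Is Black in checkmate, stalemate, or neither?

Black to move; black king on h7.
In check: no.
King squares — g6: attacked by Nh4; h6: attacked by Qf8; g7: attacked by Bf6; g8: attacked by Qf8; h8: attacked by Bf6.
Legal moves for Black: none.
Not in check and no legal moves → stalemate.

stalemate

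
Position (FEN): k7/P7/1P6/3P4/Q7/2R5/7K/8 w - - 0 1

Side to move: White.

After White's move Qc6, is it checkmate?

After Qc6: black king on a8; in check: yes, from the white queen on c6.
King squares — a7: attacked by Pb6; b7: attacked by Qc6; b8: attacked by Pa7.
Black has no legal moves → checkmate.

yes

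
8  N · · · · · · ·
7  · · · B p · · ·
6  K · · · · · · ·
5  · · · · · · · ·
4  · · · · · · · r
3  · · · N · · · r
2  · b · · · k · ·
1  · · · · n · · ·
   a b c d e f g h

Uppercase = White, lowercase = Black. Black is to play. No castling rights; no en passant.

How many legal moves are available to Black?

Black to move; king on f2.
In check: yes, from the white knight on d3.
Legal moves: Kg3, Kf3, Ke3, Kg2, Ke2, Kg1, Kf1, Rxd3, Nxd3.
Count: 9.

9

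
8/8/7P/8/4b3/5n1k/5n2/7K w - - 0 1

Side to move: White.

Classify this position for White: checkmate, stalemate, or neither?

checkmate

White to move; white king on h1.
In check: yes, from the black knight on f2.
King squares — g1: attacked by Nf3; g2: attacked by Kh3; h2: attacked by Nf3.
Legal moves for White: none.
In check with no legal moves → checkmate.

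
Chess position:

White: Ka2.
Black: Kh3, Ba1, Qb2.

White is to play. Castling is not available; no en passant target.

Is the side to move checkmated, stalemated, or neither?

White to move; white king on a2.
In check: yes, from the black queen on b2.
King squares — a1: attacked by Qb2; b1: attacked by Qb2; b2: attacked by Ba1; a3: attacked by Qb2; b3: attacked by Qb2.
Legal moves for White: none.
In check with no legal moves → checkmate.

checkmate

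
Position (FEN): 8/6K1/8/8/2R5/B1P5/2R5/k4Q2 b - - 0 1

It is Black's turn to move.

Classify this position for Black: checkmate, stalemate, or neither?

checkmate

Black to move; black king on a1.
In check: yes, from the white queen on f1.
King squares — b1: attacked by Qf1; a2: attacked by Rc2; b2: attacked by Rc2.
Legal moves for Black: none.
In check with no legal moves → checkmate.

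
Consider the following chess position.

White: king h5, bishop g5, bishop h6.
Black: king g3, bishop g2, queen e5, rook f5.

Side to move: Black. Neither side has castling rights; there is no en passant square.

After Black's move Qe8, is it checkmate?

yes

After Qe8: white king on h5; in check: yes, from the black queen on e8.
King squares — g4: attacked by Kg3; h4: attacked by Kg3; g5: own bishop; g6: attacked by Qe8; h6: own bishop.
White has no legal moves → checkmate.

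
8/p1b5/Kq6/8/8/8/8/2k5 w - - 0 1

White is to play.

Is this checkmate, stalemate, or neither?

White to move; white king on a6.
In check: yes, from the black queen on b6.
King squares — a5: attacked by Qb6; b5: attacked by Qb6; b6: attacked by Pa7; a7: attacked by Qb6; b7: attacked by Qb6.
Legal moves for White: none.
In check with no legal moves → checkmate.

checkmate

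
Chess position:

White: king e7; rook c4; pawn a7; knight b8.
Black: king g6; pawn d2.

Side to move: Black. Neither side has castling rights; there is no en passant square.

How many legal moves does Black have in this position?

10

Black to move; king on g6.
In check: no.
Legal moves: Kh7, Kg7, Kh6, Kh5, Kg5, Kf5, d1=Q, d1=R, d1=B, d1=N.
Count: 10.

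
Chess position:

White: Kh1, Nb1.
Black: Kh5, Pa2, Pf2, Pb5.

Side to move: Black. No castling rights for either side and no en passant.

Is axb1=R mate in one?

no

After axb1=R: white king on h1; in check: yes, from the black rook on b1.
White has 2 legal replies: Kh2, Kg2.
In check but a legal move exists → not checkmate.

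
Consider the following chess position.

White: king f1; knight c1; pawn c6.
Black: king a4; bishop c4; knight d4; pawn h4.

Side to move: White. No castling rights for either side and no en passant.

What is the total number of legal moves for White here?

White to move; king on f1.
In check: yes, from the black bishop on c4.
Legal moves: Kg2, Kf2, Kg1, Ke1, Nd3, Ne2.
Count: 6.

6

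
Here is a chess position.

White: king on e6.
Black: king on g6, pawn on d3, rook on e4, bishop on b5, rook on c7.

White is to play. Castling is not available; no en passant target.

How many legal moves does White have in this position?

2

White to move; king on e6.
In check: yes, from the black rook on e4.
Legal moves: Kd6, Kd5.
Count: 2.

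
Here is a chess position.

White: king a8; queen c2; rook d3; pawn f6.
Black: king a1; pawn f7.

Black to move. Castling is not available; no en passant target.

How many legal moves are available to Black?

0

Black to move; king on a1.
In check: no.
Legal moves: none.
Count: 0.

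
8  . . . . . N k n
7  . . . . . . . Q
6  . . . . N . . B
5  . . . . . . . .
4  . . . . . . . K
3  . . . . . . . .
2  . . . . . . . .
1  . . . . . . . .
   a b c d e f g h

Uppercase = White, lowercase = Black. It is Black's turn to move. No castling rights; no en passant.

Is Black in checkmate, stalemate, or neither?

Black to move; black king on g8.
In check: yes, from the white queen on h7.
King squares — f7: attacked by Qh7; g7: attacked by Ne6; h7: attacked by Nf8; f8: attacked by Ne6; h8: own knight.
Legal moves for Black: none.
In check with no legal moves → checkmate.

checkmate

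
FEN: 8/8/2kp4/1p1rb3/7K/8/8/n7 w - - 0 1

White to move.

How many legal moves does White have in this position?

4

White to move; king on h4.
In check: no.
Legal moves: Kh5, Kg5, Kg4, Kh3.
Count: 4.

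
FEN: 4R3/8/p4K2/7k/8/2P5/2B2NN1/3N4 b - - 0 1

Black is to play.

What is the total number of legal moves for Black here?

2

Black to move; king on h5.
In check: no.
Legal moves: Kh6, a5.
Count: 2.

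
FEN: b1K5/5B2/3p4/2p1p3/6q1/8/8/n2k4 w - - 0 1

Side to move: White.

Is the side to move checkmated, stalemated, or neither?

neither

White to move; white king on c8.
In check: yes, from the black queen on g4.
Legal moves for White: Kd8, Kb8, Kc7, Be6.
White is in check but has 4 legal moves → neither.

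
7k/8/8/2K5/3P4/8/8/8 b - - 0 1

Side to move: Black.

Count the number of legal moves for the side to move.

Black to move; king on h8.
In check: no.
Legal moves: Kg8, Kh7, Kg7.
Count: 3.

3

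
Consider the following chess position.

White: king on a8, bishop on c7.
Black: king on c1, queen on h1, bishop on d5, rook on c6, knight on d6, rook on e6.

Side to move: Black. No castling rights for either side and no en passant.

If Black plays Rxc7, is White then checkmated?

After Rxc7: white king on a8; in check: yes, from the black bishop on d5.
White has 1 legal reply: Kb8.
In check but a legal move exists → not checkmate.

no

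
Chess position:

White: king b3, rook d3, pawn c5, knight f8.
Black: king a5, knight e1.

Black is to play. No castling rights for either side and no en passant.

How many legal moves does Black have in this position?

6

Black to move; king on a5.
In check: no.
Legal moves: Ka6, Kb5, Nf3, Nxd3, Ng2, Nc2.
Count: 6.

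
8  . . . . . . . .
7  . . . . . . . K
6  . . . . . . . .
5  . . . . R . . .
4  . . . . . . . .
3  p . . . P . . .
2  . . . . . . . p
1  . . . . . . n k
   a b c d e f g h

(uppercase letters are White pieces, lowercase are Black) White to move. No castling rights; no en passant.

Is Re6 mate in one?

After Re6: black king on h1; in check: no.
Black is not in check, so this cannot be checkmate.

no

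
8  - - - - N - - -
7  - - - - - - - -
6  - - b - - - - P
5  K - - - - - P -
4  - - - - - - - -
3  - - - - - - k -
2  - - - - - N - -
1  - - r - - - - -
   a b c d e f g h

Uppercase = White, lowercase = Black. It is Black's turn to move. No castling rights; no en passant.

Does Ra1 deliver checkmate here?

After Ra1: white king on a5; in check: yes, from the black rook on a1.
White has 2 legal replies: Kb6, Kb4.
In check but a legal move exists → not checkmate.

no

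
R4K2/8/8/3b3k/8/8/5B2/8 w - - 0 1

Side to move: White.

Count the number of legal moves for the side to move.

23

White to move; king on f8.
In check: no.
Legal moves: Ke8, Kg7, Ke7, Re8, Rd8, Rc8, Rb8, Ra7, Ra6, Ra5, Ra4, Ra3, Ra2, Ra1, Ba7, Bb6, Bc5, Bh4, Bd4, Bg3, Be3, Bg1, Be1.
Count: 23.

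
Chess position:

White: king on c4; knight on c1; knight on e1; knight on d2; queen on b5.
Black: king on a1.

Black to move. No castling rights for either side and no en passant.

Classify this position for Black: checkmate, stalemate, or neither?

stalemate

Black to move; black king on a1.
In check: no.
King squares — b1: attacked by Nd2; a2: attacked by Nc1; b2: attacked by Qb5.
Legal moves for Black: none.
Not in check and no legal moves → stalemate.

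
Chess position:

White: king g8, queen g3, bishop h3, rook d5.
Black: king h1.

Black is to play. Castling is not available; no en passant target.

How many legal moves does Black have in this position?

0

Black to move; king on h1.
In check: no.
Legal moves: none.
Count: 0.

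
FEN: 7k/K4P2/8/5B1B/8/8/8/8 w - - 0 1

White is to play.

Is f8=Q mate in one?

After f8=Q: black king on h8; in check: yes, from the white queen on f8.
King squares — g7: attacked by Qf8; h7: attacked by Bf5; g8: attacked by Qf8.
Black has no legal moves → checkmate.

yes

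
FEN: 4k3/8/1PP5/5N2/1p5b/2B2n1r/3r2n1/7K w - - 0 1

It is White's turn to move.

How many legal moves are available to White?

0

White to move; king on h1.
In check: yes, from the black rook on h3.
Legal moves: none.
Count: 0.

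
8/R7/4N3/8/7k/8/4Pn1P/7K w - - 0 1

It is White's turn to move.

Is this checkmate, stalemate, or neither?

White to move; white king on h1.
In check: yes, from the black knight on f2.
Legal moves for White: Kg2, Kg1.
White is in check but has 2 legal moves → neither.

neither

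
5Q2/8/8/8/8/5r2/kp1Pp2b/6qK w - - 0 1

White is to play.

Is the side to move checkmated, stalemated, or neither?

White to move; white king on h1.
In check: yes, from the black queen on g1.
King squares — g1: attacked by Bh2; g2: attacked by Qg1; h2: attacked by Qg1.
Legal moves for White: none.
In check with no legal moves → checkmate.

checkmate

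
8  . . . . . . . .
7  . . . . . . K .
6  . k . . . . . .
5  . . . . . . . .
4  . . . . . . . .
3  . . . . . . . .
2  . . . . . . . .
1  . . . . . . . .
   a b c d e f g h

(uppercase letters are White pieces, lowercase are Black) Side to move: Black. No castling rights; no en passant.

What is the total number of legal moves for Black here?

8

Black to move; king on b6.
In check: no.
Legal moves: Kc7, Kb7, Ka7, Kc6, Ka6, Kc5, Kb5, Ka5.
Count: 8.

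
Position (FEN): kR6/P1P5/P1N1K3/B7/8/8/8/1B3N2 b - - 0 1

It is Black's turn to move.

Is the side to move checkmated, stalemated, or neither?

Black to move; black king on a8.
In check: yes, from the white rook on b8.
King squares — a7: attacked by Nc6; b7: attacked by Pa6; b8: attacked by Nc6.
Legal moves for Black: none.
In check with no legal moves → checkmate.

checkmate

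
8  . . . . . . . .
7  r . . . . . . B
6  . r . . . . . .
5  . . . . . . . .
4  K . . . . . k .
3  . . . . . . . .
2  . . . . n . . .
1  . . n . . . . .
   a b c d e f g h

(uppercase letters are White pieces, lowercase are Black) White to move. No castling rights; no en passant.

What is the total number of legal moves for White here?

White to move; king on a4.
In check: yes, from the black rook on a7.
Legal moves: none.
Count: 0.

0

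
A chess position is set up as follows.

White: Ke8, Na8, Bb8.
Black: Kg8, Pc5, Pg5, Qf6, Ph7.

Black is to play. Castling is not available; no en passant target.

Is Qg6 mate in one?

no

After Qg6: white king on e8; in check: yes, from the black queen on g6.
White has 3 legal replies: Kd8, Ke7, Kd7.
In check but a legal move exists → not checkmate.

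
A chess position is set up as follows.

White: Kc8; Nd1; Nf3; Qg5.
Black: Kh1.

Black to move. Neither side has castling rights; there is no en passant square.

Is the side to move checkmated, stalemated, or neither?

stalemate

Black to move; black king on h1.
In check: no.
King squares — g1: attacked by Nf3; g2: attacked by Qg5; h2: attacked by Nf3.
Legal moves for Black: none.
Not in check and no legal moves → stalemate.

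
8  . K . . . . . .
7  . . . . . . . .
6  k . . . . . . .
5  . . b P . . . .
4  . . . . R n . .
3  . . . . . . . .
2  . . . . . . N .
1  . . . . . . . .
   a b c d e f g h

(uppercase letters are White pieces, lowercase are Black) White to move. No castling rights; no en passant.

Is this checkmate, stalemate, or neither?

neither

White to move; white king on b8.
In check: no.
Legal moves for White include: Kc8, Ka8, Kc7, Re8, Re7, Re6+, Re5, Rxf4, Rd4, Rc4, Rb4, Ra4+, Re3, Re2, Re1, Nh4, Nxf4, Ne3, ... (list truncated; more exist).
White has legal moves and is not in check → neither.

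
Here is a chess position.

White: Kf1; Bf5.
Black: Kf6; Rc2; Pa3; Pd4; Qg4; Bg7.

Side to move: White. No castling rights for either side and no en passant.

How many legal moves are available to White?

10

White to move; king on f1.
In check: no.
Legal moves: Bc8, Bh7, Bd7, Bg6, Be6, Bxg4, Be4, Bd3, Bxc2, Ke1.
Count: 10.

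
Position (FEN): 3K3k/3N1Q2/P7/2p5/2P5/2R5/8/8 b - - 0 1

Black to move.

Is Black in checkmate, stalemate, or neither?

stalemate

Black to move; black king on h8.
In check: no.
King squares — g7: attacked by Qf7; h7: attacked by Qf7; g8: attacked by Qf7.
Legal moves for Black: none.
Not in check and no legal moves → stalemate.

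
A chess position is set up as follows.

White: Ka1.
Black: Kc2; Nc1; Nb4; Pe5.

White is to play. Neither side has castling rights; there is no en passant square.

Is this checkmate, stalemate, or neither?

White to move; white king on a1.
In check: no.
King squares — b1: attacked by Kc2; a2: attacked by Nc1; b2: attacked by Kc2.
Legal moves for White: none.
Not in check and no legal moves → stalemate.

stalemate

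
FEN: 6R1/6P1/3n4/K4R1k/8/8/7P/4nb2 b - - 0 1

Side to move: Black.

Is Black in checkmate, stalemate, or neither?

Black to move; black king on h5.
In check: yes, from the white rook on f5.
Legal moves for Black: Kh6, Kg6, Kh4, Kg4, Nxf5.
Black is in check but has 5 legal moves → neither.

neither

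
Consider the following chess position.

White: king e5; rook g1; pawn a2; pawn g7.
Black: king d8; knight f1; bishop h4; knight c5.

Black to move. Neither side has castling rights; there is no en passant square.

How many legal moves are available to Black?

23

Black to move; king on d8.
In check: no.
Legal moves: Ke8, Kc8, Ke7, Kd7, Kc7, Nd7+, Nb7, Ne6, Na6, Ne4, Na4, Nd3+, Nb3, Be7, Bf6+, Bg5, Bg3+, Bf2, Be1, Ng3, Ne3, Nh2, Nd2.
Count: 23.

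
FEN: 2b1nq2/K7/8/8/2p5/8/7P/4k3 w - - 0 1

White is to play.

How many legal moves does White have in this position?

White to move; king on a7.
In check: no.
Legal moves: Kb8, Ka8, Kb6, h3, h4.
Count: 5.

5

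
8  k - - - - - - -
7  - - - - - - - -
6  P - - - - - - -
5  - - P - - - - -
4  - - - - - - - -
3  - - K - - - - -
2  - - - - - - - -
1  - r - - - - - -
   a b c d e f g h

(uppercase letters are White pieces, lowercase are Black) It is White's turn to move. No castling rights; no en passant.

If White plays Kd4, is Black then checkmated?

After Kd4: black king on a8; in check: no.
Black is not in check, so this cannot be checkmate.

no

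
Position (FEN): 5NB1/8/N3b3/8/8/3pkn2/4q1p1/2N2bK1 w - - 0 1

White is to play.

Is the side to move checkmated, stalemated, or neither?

checkmate

White to move; white king on g1.
In check: yes, from the black knight on f3.
King squares — f1: attacked by Qe2; h1: attacked by Pg2; f2: attacked by Qe2; g2: attacked by Bf1; h2: attacked by Nf3.
Legal moves for White: none.
In check with no legal moves → checkmate.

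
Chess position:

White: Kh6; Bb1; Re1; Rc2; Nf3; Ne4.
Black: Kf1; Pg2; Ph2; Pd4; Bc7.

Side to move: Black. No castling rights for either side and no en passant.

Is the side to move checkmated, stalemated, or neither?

checkmate

Black to move; black king on f1.
In check: yes, from the white rook on e1.
King squares — e1: attacked by Nf3; g1: attacked by Re1; e2: attacked by Re1; f2: attacked by Rc2; g2: own pawn.
Legal moves for Black: none.
In check with no legal moves → checkmate.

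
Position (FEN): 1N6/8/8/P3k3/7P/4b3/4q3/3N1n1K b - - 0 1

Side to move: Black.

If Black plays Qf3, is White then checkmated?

yes

After Qf3: white king on h1; in check: yes, from the black queen on f3.
King squares — g1: attacked by Be3; g2: attacked by Qf3; h2: attacked by Nf1.
White has no legal moves → checkmate.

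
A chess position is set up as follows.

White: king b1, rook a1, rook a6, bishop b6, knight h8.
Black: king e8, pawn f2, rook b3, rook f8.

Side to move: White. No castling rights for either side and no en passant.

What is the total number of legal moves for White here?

White to move; king on b1.
In check: yes, from the black rook on b3.
Legal moves: Kc2, Ka2, Kc1.
Count: 3.

3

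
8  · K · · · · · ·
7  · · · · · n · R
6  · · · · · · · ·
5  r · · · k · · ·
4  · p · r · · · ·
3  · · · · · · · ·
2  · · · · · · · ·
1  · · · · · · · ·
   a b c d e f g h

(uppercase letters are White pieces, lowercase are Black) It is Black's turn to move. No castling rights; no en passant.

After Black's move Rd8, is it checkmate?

After Rd8: white king on b8; in check: yes, from the black rook on d8.
White has 2 legal replies: Kc7, Kb7.
In check but a legal move exists → not checkmate.

no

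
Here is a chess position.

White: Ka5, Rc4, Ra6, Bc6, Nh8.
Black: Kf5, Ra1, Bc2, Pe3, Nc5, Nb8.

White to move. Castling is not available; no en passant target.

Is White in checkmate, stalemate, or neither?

neither

White to move; white king on a5.
In check: yes, from the black rook on a1.
Legal moves for White: Kb6, Kb5, Kb4, Ba4, Ra4.
White is in check but has 5 legal moves → neither.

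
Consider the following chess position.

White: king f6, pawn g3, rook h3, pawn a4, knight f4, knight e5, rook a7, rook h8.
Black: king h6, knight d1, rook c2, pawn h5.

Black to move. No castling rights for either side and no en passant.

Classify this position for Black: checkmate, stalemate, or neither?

checkmate

Black to move; black king on h6.
In check: yes, from the white rook on h8.
King squares — g5: attacked by Kf6; h5: own pawn; g6: attacked by Nf4; g7: attacked by Kf6; h7: attacked by Ra7.
Legal moves for Black: none.
In check with no legal moves → checkmate.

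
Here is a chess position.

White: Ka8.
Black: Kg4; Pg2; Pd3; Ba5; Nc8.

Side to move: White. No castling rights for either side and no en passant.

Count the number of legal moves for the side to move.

White to move; king on a8.
In check: no.
Legal moves: Kb8, Kb7.
Count: 2.

2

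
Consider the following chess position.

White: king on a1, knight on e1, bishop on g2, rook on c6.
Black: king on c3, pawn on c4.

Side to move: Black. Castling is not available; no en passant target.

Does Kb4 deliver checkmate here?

After Kb4: white king on a1; in check: no.
White is not in check, so this cannot be checkmate.

no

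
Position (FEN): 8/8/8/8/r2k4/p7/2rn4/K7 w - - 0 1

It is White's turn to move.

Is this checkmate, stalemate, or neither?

White to move; white king on a1.
In check: no.
King squares — b1: attacked by Nd2; a2: attacked by Rc2; b2: attacked by Rc2.
Legal moves for White: none.
Not in check and no legal moves → stalemate.

stalemate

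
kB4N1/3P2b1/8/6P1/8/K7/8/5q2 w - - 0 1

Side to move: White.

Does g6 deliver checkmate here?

After g6: black king on a8; in check: no.
Black is not in check, so this cannot be checkmate.

no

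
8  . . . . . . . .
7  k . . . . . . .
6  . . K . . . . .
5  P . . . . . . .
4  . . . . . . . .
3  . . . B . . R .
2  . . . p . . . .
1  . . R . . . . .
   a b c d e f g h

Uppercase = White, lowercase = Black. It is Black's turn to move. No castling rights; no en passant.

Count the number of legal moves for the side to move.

10

Black to move; king on a7.
In check: no.
Legal moves: Kb8, Ka8, dxc1=Q+, dxc1=R+, dxc1=B, dxc1=N, d1=Q, d1=R, d1=B, d1=N.
Count: 10.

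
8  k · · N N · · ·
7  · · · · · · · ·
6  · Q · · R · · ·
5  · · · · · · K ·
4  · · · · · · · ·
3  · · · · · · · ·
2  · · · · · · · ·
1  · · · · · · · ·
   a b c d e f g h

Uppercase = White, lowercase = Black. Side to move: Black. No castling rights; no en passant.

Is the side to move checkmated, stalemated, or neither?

stalemate

Black to move; black king on a8.
In check: no.
King squares — a7: attacked by Qb6; b7: attacked by Qb6; b8: attacked by Qb6.
Legal moves for Black: none.
Not in check and no legal moves → stalemate.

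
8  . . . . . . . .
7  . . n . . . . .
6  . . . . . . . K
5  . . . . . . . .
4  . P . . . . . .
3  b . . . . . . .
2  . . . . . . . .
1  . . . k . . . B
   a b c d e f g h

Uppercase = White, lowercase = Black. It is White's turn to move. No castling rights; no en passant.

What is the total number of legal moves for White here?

White to move; king on h6.
In check: no.
Legal moves: Kh7, Kg7, Kg6, Kh5, Kg5, Ba8, Bb7, Bc6, Bd5, Be4, Bf3+, Bg2, b5.
Count: 13.

13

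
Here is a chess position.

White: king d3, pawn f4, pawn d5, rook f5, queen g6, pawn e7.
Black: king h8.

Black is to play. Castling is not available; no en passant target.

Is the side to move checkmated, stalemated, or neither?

stalemate

Black to move; black king on h8.
In check: no.
King squares — g7: attacked by Qg6; h7: attacked by Qg6; g8: attacked by Qg6.
Legal moves for Black: none.
Not in check and no legal moves → stalemate.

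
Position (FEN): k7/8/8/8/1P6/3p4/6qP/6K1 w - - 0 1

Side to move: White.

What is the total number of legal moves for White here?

White to move; king on g1.
In check: yes, from the black queen on g2.
Legal moves: Kxg2.
Count: 1.

1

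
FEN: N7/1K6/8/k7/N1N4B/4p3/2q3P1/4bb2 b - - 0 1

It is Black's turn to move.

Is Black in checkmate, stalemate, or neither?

neither

Black to move; black king on a5.
In check: yes, from the white knight on c4.
King squares — a4: available; b4: available; b5: available; a6: attacked by Kb7; b6: attacked by Na4.
Legal moves for Black: Kb5, Kb4, Kxa4, Qxc4, Bxc4.
Black is in check but has 5 legal moves → neither.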